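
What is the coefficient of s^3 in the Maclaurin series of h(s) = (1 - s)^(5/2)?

-5/16

h(0) = 1
h′(0) = -5/2
h′′(0) = 15/4
h′′′(0) = -15/8
So c_3 = h′′′(0)/3! = -5/16.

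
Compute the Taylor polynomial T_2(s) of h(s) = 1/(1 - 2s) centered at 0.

4*s^2 + 2*s + 1

Use the known series and substitute for the argument.
[s^0] = 1;  [s^1] = 2;  [s^2] = 4.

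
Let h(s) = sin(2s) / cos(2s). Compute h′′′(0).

16

Divide the numerator series by the denominator series (power-series long division).
The coefficient of s^3 in the expansion is 8/3, so h′′′(0) = 3! * (8/3) = 16.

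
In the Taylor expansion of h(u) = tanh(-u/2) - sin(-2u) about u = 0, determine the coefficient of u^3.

Add the two expansions coefficient-wise.
h(0) = 0
h′(0) = 3/2
h′′(0) = 0
h′′′(0) = -31/4

-31/24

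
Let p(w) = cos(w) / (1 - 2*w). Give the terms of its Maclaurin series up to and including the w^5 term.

Expand 1/(denominator) as a geometric series and multiply by the numerator's series.
[w^0] = 1;  [w^1] = 2;  [w^2] = 7/2;  [w^3] = 7;  [w^4] = 337/24;  [w^5] = 337/12.

337*w^5/12 + 337*w^4/24 + 7*w^3 + 7*w^2/2 + 2*w + 1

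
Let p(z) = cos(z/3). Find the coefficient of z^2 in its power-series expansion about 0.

-1/18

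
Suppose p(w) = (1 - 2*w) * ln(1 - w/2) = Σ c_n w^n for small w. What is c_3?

Shift and add copies of the series according to the polynomial's terms.
[w^0] = 0;  [w^1] = -1/2;  [w^2] = 7/8;  [w^3] = 5/24.

5/24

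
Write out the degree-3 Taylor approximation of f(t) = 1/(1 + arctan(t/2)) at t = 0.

-t^3/12 + t^2/4 - t/2 + 1

Substitute the inner expansion into the outer series and collect powers.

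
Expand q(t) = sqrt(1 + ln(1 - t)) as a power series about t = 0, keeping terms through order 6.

Compose series: expand the inner function first, then feed it into the outer expansion.
q(0) = 1
q′(0) = -1/2
q′′(0) = -3/4
q′′′(0) = -17/8
q^(4)(0) = -143/16
q^(5)(0) = -1609/32
q^(6)(0) = -22819/64

-22819*t^6/46080 - 1609*t^5/3840 - 143*t^4/384 - 17*t^3/48 - 3*t^2/8 - t/2 + 1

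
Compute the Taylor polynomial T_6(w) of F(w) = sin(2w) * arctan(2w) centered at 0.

Take the Cauchy product of the two expansions.
F(0) = 0
F′(0) = 0
F′′(0) = 8
F′′′(0) = 0
F^(4)(0) = -192
F^(5)(0) = 0
F^(6)(0) = 12160
The Taylor polynomial is Σ F^(k)(0)/k! · w^k.

152*w^6/9 - 8*w^4 + 4*w^2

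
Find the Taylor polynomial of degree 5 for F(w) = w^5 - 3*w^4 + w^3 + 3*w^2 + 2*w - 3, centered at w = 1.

(w - 1)^5 + 2*(w - 1)^4 - (w - 1)^3 - 2*(w - 1)^2 + 4*(w - 1) + 1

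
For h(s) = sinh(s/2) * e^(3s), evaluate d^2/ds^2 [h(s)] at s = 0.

3

Take the Cauchy product of the two expansions.
From the series, [s^2] h = 3/2; multiply by 2! = 2 to get 3.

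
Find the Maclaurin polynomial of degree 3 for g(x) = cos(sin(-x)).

Plug the Maclaurin series of the inner function into that of the outer and collect terms.

1 - x^2/2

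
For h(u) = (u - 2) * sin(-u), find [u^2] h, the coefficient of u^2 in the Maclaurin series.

-1

Multiply each power in the prefactor through the base expansion.
h(0) = 0
h′(0) = 2
h′′(0) = -2
The Taylor polynomial is Σ h^(k)(0)/k! · u^k.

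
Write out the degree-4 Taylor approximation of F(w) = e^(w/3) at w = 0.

w^4/1944 + w^3/162 + w^2/18 + w/3 + 1

Differentiate repeatedly and evaluate at the center.
[w^0] = 1;  [w^1] = 1/3;  [w^2] = 1/18;  [w^3] = 1/162;  [w^4] = 1/1944.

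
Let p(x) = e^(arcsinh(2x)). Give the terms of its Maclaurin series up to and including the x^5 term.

Plug the Maclaurin series of the inner function into that of the outer and collect terms.
p(0) = 1
p′(0) = 2
p′′(0) = 4
p′′′(0) = 0
p^(4)(0) = -48
p^(5)(0) = 0

-2*x^4 + 2*x^2 + 2*x + 1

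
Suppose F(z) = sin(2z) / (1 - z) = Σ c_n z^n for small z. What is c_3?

Multiply the two series term by term and collect like powers.
F(0) = 0
F′(0) = 2
F′′(0) = 4
F′′′(0) = 4
Then c_k = F^(k)(0)/k! gives each Taylor coefficient.

2/3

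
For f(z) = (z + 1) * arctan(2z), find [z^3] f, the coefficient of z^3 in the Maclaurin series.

-8/3

Multiply each power in the prefactor through the base expansion.
f(0) = 0
f′(0) = 2
f′′(0) = 4
f′′′(0) = -16
Then c_k = f^(k)(0)/k! gives each Taylor coefficient.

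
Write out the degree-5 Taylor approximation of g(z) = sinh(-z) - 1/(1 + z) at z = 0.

119*z^5/120 - z^4 + 5*z^3/6 - z^2 - 1

Add the two expansions coefficient-wise.
g(0) = -1
g′(0) = 0
g′′(0) = -2
g′′′(0) = 5
g^(4)(0) = -24
g^(5)(0) = 119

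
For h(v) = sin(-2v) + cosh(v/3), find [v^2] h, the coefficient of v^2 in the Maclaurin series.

Combine the two series term by term.
h(0) = 1
h′(0) = -2
h′′(0) = 1/9
So c_2 = h′′(0)/2! = 1/18.

1/18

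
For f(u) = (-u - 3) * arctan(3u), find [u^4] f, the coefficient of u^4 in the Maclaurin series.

Shift and add copies of the series according to the polynomial's terms.
[u^0] = 0;  [u^1] = -9;  [u^2] = -3;  [u^3] = 27;  [u^4] = 9.
So c_4 = f^(4)(0)/4! = 9.

9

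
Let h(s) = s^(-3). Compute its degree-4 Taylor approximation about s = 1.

h(1) = 1
h′(1) = -3
h′′(1) = 12
h′′′(1) = -60
h^(4)(1) = 360
The Taylor polynomial is Σ h^(k)(1)/k! · (s - 1)^k.

15*(s - 1)^4 - 10*(s - 1)^3 + 6*(s - 1)^2 - 3*(s - 1) + 1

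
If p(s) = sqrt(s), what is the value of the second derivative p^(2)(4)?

-1/32

Differentiate repeatedly and evaluate at the center.
From the series, [(s - 4)^2] p = -1/64; multiply by 2! = 2 to get -1/32.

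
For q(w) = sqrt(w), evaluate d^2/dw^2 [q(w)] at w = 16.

The coefficient of (w - 16)^2 in the expansion is -1/512, so q′′(16) = 2! * (-1/512) = -1/256.

-1/256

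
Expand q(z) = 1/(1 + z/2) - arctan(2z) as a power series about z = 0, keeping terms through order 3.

61*z^3/24 + z^2/4 - 5*z/2 + 1

Expand each term separately and add.
q(0) = 1
q′(0) = -5/2
q′′(0) = 1/2
q′′′(0) = 61/4
Then c_k = q^(k)(0)/k! gives each Taylor coefficient.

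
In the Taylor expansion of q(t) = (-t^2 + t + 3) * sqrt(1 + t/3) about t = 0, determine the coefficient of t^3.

-25/144

Shift and add copies of the series according to the polynomial's terms.
[t^0] = 3;  [t^1] = 3/2;  [t^2] = -7/8;  [t^3] = -25/144.
So c_3 = q′′′(0)/3! = -25/144.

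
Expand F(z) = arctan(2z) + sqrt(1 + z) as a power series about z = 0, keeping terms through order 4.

Add the two expansions coefficient-wise.
[z^0] = 1;  [z^1] = 5/2;  [z^2] = -1/8;  [z^3] = -125/48;  [z^4] = -5/128.

-5*z^4/128 - 125*z^3/48 - z^2/8 + 5*z/2 + 1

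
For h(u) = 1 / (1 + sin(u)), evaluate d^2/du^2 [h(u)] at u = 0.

2

Expand as Σ (-1)^k u^k with u equal to the inner function's series.
From the series, [u^2] h = 1; multiply by 2! = 2 to get 2.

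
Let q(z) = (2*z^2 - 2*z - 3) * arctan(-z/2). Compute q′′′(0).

-27/4

Shift and add copies of the series according to the polynomial's terms.
The coefficient of z^3 in the expansion is -9/8, so q′′′(0) = 3! * (-9/8) = -27/4.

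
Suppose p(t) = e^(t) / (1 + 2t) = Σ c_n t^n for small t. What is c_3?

-29/6

Take the Cauchy product of the two expansions.
p(0) = 1
p′(0) = -1
p′′(0) = 5
p′′′(0) = -29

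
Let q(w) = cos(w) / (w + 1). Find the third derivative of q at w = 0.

-3

Expand 1/(denominator) as a geometric series and multiply by the numerator's series.
The coefficient of w^3 in the expansion is -1/2, so q′′′(0) = 3! * (-1/2) = -3.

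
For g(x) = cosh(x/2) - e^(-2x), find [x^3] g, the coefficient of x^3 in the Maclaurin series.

Add the two expansions coefficient-wise.
[x^0] = 0;  [x^1] = 2;  [x^2] = -15/8;  [x^3] = 4/3.
So c_3 = g′′′(0)/3! = 4/3.

4/3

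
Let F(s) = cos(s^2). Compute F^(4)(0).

The coefficient of s^4 in the expansion is -1/2, so F^(4)(0) = 4! * (-1/2) = -12.

-12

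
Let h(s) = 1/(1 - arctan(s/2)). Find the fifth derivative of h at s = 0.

Let u equal the inner series; expand the outer function in u and truncate.
From the series, [s^5] h = 1/160; multiply by 5! = 120 to get 3/4.

3/4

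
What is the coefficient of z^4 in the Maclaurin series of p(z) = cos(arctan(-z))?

Compose series: expand the inner function first, then feed it into the outer expansion.
[z^0] = 1;  [z^1] = 0;  [z^2] = -1/2;  [z^3] = 0;  [z^4] = 3/8.

3/8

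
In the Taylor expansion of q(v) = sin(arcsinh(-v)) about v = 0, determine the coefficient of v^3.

1/3

Plug the Maclaurin series of the inner function into that of the outer and collect terms.
[v^0] = 0;  [v^1] = -1;  [v^2] = 0;  [v^3] = 1/3.
So c_3 = q′′′(0)/3! = 1/3.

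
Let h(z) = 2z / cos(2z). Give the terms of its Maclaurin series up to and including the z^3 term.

Divide the numerator series by the denominator series (power-series long division).
[z^0] = 0;  [z^1] = 2;  [z^2] = 0;  [z^3] = 4.

4*z^3 + 2*z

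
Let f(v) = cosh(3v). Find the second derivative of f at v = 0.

9

The coefficient of v^2 in the expansion is 9/2, so f′′(0) = 2! * (9/2) = 9.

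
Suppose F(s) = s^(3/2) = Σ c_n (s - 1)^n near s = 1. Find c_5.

-3/256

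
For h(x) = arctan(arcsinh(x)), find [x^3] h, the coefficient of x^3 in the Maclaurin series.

-1/2

Substitute the inner expansion into the outer series and collect powers.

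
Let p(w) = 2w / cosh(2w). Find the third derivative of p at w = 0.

Invert the denominator's series and multiply.
From the series, [w^3] p = -4; multiply by 3! = 6 to get -24.

-24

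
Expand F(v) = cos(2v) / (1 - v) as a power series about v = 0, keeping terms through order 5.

Expand each factor separately, then convolve coefficients.
F(0) = 1
F′(0) = 1
F′′(0) = -2
F′′′(0) = -6
F^(4)(0) = -8
F^(5)(0) = -40
The Taylor polynomial is Σ F^(k)(0)/k! · v^k.

-v^5/3 - v^4/3 - v^3 - v^2 + v + 1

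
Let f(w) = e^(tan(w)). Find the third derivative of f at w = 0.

Compose series: expand the inner function first, then feed it into the outer expansion.
The coefficient of w^3 in the expansion is 1/2, so f′′′(0) = 3! * (1/2) = 3.

3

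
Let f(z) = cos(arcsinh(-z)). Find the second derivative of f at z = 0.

-1

Let u equal the inner series; expand the outer function in u and truncate.
The coefficient of z^2 in the expansion is -1/2, so f′′(0) = 2! * (-1/2) = -1.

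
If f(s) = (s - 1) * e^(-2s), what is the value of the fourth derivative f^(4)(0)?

Distribute the polynomial across the series and collect like powers.
The coefficient of s^4 in the expansion is -2, so f^(4)(0) = 4! * (-2) = -48.

-48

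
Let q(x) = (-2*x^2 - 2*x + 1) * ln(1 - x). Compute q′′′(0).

Multiply each power in the prefactor through the base expansion.
The coefficient of x^3 in the expansion is 8/3, so q′′′(0) = 3! * (8/3) = 16.

16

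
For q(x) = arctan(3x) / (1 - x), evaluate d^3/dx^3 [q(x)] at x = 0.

Expand each factor separately, then convolve coefficients.
The coefficient of x^3 in the expansion is -6, so q′′′(0) = 3! * (-6) = -36.

-36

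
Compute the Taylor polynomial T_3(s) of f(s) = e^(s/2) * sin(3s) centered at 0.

-33*s^3/8 + 3*s^2/2 + 3*s

Multiply the two series term by term and collect like powers.
[s^0] = 0;  [s^1] = 3;  [s^2] = 3/2;  [s^3] = -33/8.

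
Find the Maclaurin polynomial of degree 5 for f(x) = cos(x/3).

f(0) = 1
f′(0) = 0
f′′(0) = -1/9
f′′′(0) = 0
f^(4)(0) = 1/81
f^(5)(0) = 0

x^4/1944 - x^2/18 + 1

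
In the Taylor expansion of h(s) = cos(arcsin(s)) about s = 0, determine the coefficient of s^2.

Compose series: expand the inner function first, then feed it into the outer expansion.
h(0) = 1
h′(0) = 0
h′′(0) = -1
So c_2 = h′′(0)/2! = -1/2.

-1/2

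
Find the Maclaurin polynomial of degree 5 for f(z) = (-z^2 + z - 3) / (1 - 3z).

-675*z^5 - 225*z^4 - 75*z^3 - 25*z^2 - 8*z - 3

Distribute the polynomial across the series and collect like powers.
[z^0] = -3;  [z^1] = -8;  [z^2] = -25;  [z^3] = -75;  [z^4] = -225;  [z^5] = -675.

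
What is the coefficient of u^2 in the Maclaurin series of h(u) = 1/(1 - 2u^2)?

Use the known series and substitute for the argument.
h(0) = 1
h′(0) = 0
h′′(0) = 4
Then c_k = h^(k)(0)/k! gives each Taylor coefficient.

2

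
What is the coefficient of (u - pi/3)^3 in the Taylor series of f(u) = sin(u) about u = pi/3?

Differentiate repeatedly and evaluate at the center.
f(pi/3) = sqrt(3)/2
f′(pi/3) = 1/2
f′′(pi/3) = -sqrt(3)/2
f′′′(pi/3) = -1/2
The Taylor polynomial is Σ f^(k)(pi/3)/k! · (u - pi/3)^k.

-1/12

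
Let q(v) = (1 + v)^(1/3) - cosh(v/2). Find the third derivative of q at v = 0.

10/27

Combine the two series term by term.
From the series, [v^3] q = 5/81; multiply by 3! = 6 to get 10/27.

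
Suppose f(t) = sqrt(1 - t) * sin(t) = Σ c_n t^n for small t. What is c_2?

-1/2

Take the Cauchy product of the two expansions.
f(0) = 0
f′(0) = 1
f′′(0) = -1
So c_2 = f′′(0)/2! = -1/2.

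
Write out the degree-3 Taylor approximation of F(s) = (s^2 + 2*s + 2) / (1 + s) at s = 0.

-s^3 + s^2 + 2

Distribute the polynomial across the series and collect like powers.
F(0) = 2
F′(0) = 0
F′′(0) = 2
F′′′(0) = -6
The Taylor polynomial is Σ F^(k)(0)/k! · s^k.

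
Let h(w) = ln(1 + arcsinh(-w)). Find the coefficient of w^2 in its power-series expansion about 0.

Substitute the inner expansion into the outer series and collect powers.
h(0) = 0
h′(0) = -1
h′′(0) = -1

-1/2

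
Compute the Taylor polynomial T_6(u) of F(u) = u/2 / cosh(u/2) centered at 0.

Divide the numerator series by the denominator series (power-series long division).
F(0) = 0
F′(0) = 1/2
F′′(0) = 0
F′′′(0) = -3/8
F^(4)(0) = 0
F^(5)(0) = 25/32
F^(6)(0) = 0
Dividing each by k! gives the coefficients c_0, ..., c_6.

5*u^5/768 - u^3/16 + u/2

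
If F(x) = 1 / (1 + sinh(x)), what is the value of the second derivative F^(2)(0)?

2

Use the geometric series for the reciprocal, then substitute.
The coefficient of x^2 in the expansion is 1, so F′′(0) = 2! * (1) = 2.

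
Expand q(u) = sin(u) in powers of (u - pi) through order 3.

(u - pi)^3/6 - (u - pi)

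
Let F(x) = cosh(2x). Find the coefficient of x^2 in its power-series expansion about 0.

2

F(0) = 1
F′(0) = 0
F′′(0) = 4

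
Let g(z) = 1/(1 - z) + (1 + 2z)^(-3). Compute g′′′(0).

Expand each term separately and add.
From the series, [z^3] g = -79; multiply by 3! = 6 to get -474.

-474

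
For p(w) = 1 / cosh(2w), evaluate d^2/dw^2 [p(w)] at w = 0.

-4

Divide the numerator series by the denominator series (power-series long division).
The coefficient of w^2 in the expansion is -2, so p′′(0) = 2! * (-2) = -4.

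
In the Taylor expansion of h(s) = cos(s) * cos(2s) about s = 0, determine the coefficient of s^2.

-5/2

Write out both Maclaurin series and multiply, keeping only the needed powers.
h(0) = 1
h′(0) = 0
h′′(0) = -5
Dividing each by k! gives the coefficients c_0, ..., c_2.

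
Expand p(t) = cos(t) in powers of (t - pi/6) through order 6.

-sqrt(3)*(t - pi/6)^6/1440 - (t - pi/6)^5/240 + sqrt(3)*(t - pi/6)^4/48 + (t - pi/6)^3/12 - sqrt(3)*(t - pi/6)^2/4 - (t - pi/6)/2 + sqrt(3)/2

p(pi/6) = sqrt(3)/2
p′(pi/6) = -1/2
p′′(pi/6) = -sqrt(3)/2
p′′′(pi/6) = 1/2
p^(4)(pi/6) = sqrt(3)/2
p^(5)(pi/6) = -1/2
p^(6)(pi/6) = -sqrt(3)/2
The Taylor polynomial is Σ p^(k)(pi/6)/k! · (t - pi/6)^k.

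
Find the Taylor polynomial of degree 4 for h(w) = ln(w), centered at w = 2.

Differentiate repeatedly and evaluate at the center.
h(2) = ln(2)
h′(2) = 1/2
h′′(2) = -1/4
h′′′(2) = 1/4
h^(4)(2) = -3/8
The Taylor polynomial is Σ h^(k)(2)/k! · (w - 2)^k.

-(w - 2)^4/64 + (w - 2)^3/24 - (w - 2)^2/8 + (w - 2)/2 + ln(2)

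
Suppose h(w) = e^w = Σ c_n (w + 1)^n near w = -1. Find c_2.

e^(-1)/2

h(-1) = e^(-1)
h′(-1) = e^(-1)
h′′(-1) = e^(-1)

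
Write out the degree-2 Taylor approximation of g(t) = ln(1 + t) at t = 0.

g(0) = 0
g′(0) = 1
g′′(0) = -1
Then c_k = g^(k)(0)/k! gives each Taylor coefficient.

-t^2/2 + t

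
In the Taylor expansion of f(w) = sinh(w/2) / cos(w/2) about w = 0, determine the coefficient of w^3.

1/12

Divide the numerator series by the denominator series (power-series long division).
f(0) = 0
f′(0) = 1/2
f′′(0) = 0
f′′′(0) = 1/2
So c_3 = f′′′(0)/3! = 1/12.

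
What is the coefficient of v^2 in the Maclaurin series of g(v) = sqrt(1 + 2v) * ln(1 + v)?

Multiply the two series term by term and collect like powers.

1/2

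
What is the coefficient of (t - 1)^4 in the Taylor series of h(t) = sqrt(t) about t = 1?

Use the known series and substitute for the argument.
h(1) = 1
h′(1) = 1/2
h′′(1) = -1/4
h′′′(1) = 3/8
h^(4)(1) = -15/16
So c_4 = h^(4)(1)/4! = -5/128.

-5/128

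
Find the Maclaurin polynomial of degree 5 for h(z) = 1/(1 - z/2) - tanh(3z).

Expand each term separately and add.
h(0) = 1
h′(0) = -5/2
h′′(0) = 1/2
h′′′(0) = 219/4
h^(4)(0) = 3/2
h^(5)(0) = -15537/4
Dividing each by k! gives the coefficients c_0, ..., c_5.

-5179*z^5/160 + z^4/16 + 73*z^3/8 + z^2/4 - 5*z/2 + 1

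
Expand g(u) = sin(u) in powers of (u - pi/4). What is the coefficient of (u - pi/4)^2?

g(pi/4) = sqrt(2)/2
g′(pi/4) = sqrt(2)/2
g′′(pi/4) = -sqrt(2)/2
So c_2 = g′′(pi/4)/2! = -sqrt(2)/4.

-sqrt(2)/4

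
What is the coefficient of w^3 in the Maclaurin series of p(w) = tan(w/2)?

c_3 = p′′′(0)/3! = 1/24.

1/24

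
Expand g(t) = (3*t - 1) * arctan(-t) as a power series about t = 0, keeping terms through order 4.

Shift and add copies of the series according to the polynomial's terms.
[t^0] = 0;  [t^1] = 1;  [t^2] = -3;  [t^3] = -1/3;  [t^4] = 1.

t^4 - t^3/3 - 3*t^2 + t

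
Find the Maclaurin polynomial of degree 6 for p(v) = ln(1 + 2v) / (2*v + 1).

-784*v^6/5 + 1096*v^5/15 - 100*v^4/3 + 44*v^3/3 - 6*v^2 + 2*v

Use 1/(1 - r) = Σ r^k on the denominator, then take the Cauchy product.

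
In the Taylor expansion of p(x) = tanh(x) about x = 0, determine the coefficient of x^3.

p(0) = 0
p′(0) = 1
p′′(0) = 0
p′′′(0) = -2

-1/3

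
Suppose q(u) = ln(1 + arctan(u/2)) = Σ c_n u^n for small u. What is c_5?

Substitute the inner expansion into the outer series and collect powers.
q(0) = 0
q′(0) = 1/2
q′′(0) = -1/4
q′′′(0) = 0
q^(4)(0) = 1/8
q^(5)(0) = 1/4
So c_5 = q^(5)(0)/5! = 1/480.

1/480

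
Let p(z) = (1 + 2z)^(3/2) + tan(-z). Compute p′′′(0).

-5

Add the two expansions coefficient-wise.
The coefficient of z^3 in the expansion is -5/6, so p′′′(0) = 3! * (-5/6) = -5.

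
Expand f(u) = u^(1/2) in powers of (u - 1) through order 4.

-5*(u - 1)^4/128 + (u - 1)^3/16 - (u - 1)^2/8 + (u - 1)/2 + 1

f(1) = 1
f′(1) = 1/2
f′′(1) = -1/4
f′′′(1) = 3/8
f^(4)(1) = -15/16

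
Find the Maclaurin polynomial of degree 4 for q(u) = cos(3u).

Apply the Taylor formula c_k = f^(k)(a)/k!.
[u^0] = 1;  [u^1] = 0;  [u^2] = -9/2;  [u^3] = 0;  [u^4] = 27/8.

27*u^4/8 - 9*u^2/2 + 1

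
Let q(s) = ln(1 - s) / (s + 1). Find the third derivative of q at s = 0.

-5

Expand 1/(denominator) as a geometric series and multiply by the numerator's series.
The coefficient of s^3 in the expansion is -5/6, so q′′′(0) = 3! * (-5/6) = -5.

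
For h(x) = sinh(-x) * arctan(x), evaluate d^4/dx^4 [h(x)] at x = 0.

Write out both Maclaurin series and multiply, keeping only the needed powers.
From the series, [x^4] h = 1/6; multiply by 4! = 24 to get 4.

4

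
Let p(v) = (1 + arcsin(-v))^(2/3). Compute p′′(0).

Let u equal the inner series; expand the outer function in u and truncate.
The coefficient of v^2 in the expansion is -1/9, so p′′(0) = 2! * (-1/9) = -2/9.

-2/9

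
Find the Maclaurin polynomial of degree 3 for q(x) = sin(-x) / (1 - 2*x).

-23*x^3/6 - 2*x^2 - x

Use 1/(1 - r) = Σ r^k on the denominator, then take the Cauchy product.
q(0) = 0
q′(0) = -1
q′′(0) = -4
q′′′(0) = -23
The Taylor polynomial is Σ q^(k)(0)/k! · x^k.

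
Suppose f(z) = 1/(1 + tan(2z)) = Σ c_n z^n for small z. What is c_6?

Compose series: expand the inner function first, then feed it into the outer expansion.

7808/45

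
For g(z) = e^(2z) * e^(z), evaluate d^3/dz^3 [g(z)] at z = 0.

Expand each factor separately, then convolve coefficients.
The coefficient of z^3 in the expansion is 9/2, so g′′′(0) = 3! * (9/2) = 27.

27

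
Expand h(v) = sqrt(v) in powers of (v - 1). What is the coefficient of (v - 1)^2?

Apply the Taylor formula c_k = f^(k)(a)/k!.
[(v - 1)^0] = 1;  [(v - 1)^1] = 1/2;  [(v - 1)^2] = -1/8.

-1/8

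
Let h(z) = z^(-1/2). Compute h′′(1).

3/4

The coefficient of (z - 1)^2 in the expansion is 3/8, so h′′(1) = 2! * (3/8) = 3/4.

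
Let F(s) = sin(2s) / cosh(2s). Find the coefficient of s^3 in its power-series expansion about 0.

-16/3

Divide the numerator series by the denominator series (power-series long division).
[s^0] = 0;  [s^1] = 2;  [s^2] = 0;  [s^3] = -16/3.
So c_3 = F′′′(0)/3! = -16/3.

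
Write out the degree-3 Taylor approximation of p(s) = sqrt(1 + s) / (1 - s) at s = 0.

23*s^3/16 + 11*s^2/8 + 3*s/2 + 1

Multiply the two series term by term and collect like powers.
p(0) = 1
p′(0) = 3/2
p′′(0) = 11/4
p′′′(0) = 69/8
Dividing each by k! gives the coefficients c_0, ..., c_3.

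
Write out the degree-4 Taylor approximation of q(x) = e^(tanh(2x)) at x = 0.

Let u equal the inner series; expand the outer function in u and truncate.
[x^0] = 1;  [x^1] = 2;  [x^2] = 2;  [x^3] = -4/3;  [x^4] = -14/3.

-14*x^4/3 - 4*x^3/3 + 2*x^2 + 2*x + 1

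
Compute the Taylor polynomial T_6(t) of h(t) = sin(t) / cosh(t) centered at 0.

Invert the denominator's series and multiply.
h(0) = 0
h′(0) = 1
h′′(0) = 0
h′′′(0) = -4
h^(4)(0) = 0
h^(5)(0) = 36
h^(6)(0) = 0

3*t^5/10 - 2*t^3/3 + t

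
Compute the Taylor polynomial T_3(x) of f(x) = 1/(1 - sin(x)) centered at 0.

Plug the Maclaurin series of the inner function into that of the outer and collect terms.
f(0) = 1
f′(0) = 1
f′′(0) = 2
f′′′(0) = 5
Then c_k = f^(k)(0)/k! gives each Taylor coefficient.

5*x^3/6 + x^2 + x + 1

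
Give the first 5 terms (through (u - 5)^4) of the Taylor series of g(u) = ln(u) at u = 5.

-(u - 5)^4/2500 + (u - 5)^3/375 - (u - 5)^2/50 + (u - 5)/5 + ln(5)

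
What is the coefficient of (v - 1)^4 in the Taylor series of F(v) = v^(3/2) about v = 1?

3/128

F(1) = 1
F′(1) = 3/2
F′′(1) = 3/4
F′′′(1) = -3/8
F^(4)(1) = 9/16
The Taylor polynomial is Σ F^(k)(1)/k! · (v - 1)^k.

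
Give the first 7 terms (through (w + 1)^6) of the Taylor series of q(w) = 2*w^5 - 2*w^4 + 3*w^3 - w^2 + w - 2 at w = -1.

q(-1) = -11
q′(-1) = 30
q′′(-1) = -84
q′′′(-1) = 186
q^(4)(-1) = -288
q^(5)(-1) = 240
q^(6)(-1) = 0
Dividing each by k! gives the coefficients c_0, ..., c_6.

2*(w + 1)^5 - 12*(w + 1)^4 + 31*(w + 1)^3 - 42*(w + 1)^2 + 30*(w + 1) - 11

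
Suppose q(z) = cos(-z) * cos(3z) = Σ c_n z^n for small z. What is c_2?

Expand each factor separately, then convolve coefficients.
q(0) = 1
q′(0) = 0
q′′(0) = -10
So c_2 = q′′(0)/2! = -5.

-5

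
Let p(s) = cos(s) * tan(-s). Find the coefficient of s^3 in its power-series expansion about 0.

Multiply the two series term by term and collect like powers.
p(0) = 0
p′(0) = -1
p′′(0) = 0
p′′′(0) = 1
Dividing each by k! gives the coefficients c_0, ..., c_3.

1/6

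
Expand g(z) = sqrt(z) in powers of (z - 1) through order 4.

g(1) = 1
g′(1) = 1/2
g′′(1) = -1/4
g′′′(1) = 3/8
g^(4)(1) = -15/16
Dividing each by k! gives the coefficients c_0, ..., c_4.

-5*(z - 1)^4/128 + (z - 1)^3/16 - (z - 1)^2/8 + (z - 1)/2 + 1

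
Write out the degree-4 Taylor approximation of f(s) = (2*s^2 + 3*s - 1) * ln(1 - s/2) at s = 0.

-23*s^4/64 - 4*s^3/3 - 11*s^2/8 + s/2

Distribute the polynomial across the series and collect like powers.
[s^0] = 0;  [s^1] = 1/2;  [s^2] = -11/8;  [s^3] = -4/3;  [s^4] = -23/64.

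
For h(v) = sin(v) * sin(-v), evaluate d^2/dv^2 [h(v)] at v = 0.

Take the Cauchy product of the two expansions.
From the series, [v^2] h = -1; multiply by 2! = 2 to get -2.

-2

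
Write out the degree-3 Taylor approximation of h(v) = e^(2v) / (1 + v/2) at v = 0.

Write out both Maclaurin series and multiply, keeping only the needed powers.
[v^0] = 1;  [v^1] = 3/2;  [v^2] = 5/4;  [v^3] = 17/24.

17*v^3/24 + 5*v^2/4 + 3*v/2 + 1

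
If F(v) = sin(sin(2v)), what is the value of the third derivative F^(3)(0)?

Substitute the inner expansion into the outer series and collect powers.
The coefficient of v^3 in the expansion is -8/3, so F′′′(0) = 3! * (-8/3) = -16.

-16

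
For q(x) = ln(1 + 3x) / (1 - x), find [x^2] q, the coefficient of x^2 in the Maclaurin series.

-3/2

Write out both Maclaurin series and multiply, keeping only the needed powers.
q(0) = 0
q′(0) = 3
q′′(0) = -3
Dividing each by k! gives the coefficients c_0, ..., c_2.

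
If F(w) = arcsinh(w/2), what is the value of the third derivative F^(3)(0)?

Use the known series and substitute for the argument.
From the series, [w^3] F = -1/48; multiply by 3! = 6 to get -1/8.

-1/8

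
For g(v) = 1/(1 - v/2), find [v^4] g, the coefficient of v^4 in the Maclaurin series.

1/16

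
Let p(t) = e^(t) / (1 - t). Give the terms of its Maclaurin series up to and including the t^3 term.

Use 1/(1 - r) = Σ r^k on the denominator, then take the Cauchy product.

8*t^3/3 + 5*t^2/2 + 2*t + 1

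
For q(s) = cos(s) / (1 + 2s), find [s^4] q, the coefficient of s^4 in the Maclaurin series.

337/24

Take the Cauchy product of the two expansions.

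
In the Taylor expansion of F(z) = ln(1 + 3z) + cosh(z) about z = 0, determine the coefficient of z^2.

-4

Combine the two series term by term.
F(0) = 1
F′(0) = 3
F′′(0) = -8
So c_2 = F′′(0)/2! = -4.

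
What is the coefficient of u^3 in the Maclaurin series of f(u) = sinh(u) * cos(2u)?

-11/6

Multiply the two series term by term and collect like powers.
f(0) = 0
f′(0) = 1
f′′(0) = 0
f′′′(0) = -11
The Taylor polynomial is Σ f^(k)(0)/k! · u^k.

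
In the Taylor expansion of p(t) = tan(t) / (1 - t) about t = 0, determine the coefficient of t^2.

Write out both Maclaurin series and multiply, keeping only the needed powers.
p(0) = 0
p′(0) = 1
p′′(0) = 2
So c_2 = p′′(0)/2! = 1.

1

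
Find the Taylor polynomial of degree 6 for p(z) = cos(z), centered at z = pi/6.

-sqrt(3)*(z - pi/6)^6/1440 - (z - pi/6)^5/240 + sqrt(3)*(z - pi/6)^4/48 + (z - pi/6)^3/12 - sqrt(3)*(z - pi/6)^2/4 - (z - pi/6)/2 + sqrt(3)/2

Differentiate repeatedly and evaluate at the center.
p(pi/6) = sqrt(3)/2
p′(pi/6) = -1/2
p′′(pi/6) = -sqrt(3)/2
p′′′(pi/6) = 1/2
p^(4)(pi/6) = sqrt(3)/2
p^(5)(pi/6) = -1/2
p^(6)(pi/6) = -sqrt(3)/2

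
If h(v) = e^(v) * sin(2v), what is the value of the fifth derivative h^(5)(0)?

-38

Multiply the two series term by term and collect like powers.
The coefficient of v^5 in the expansion is -19/60, so h^(5)(0) = 5! * (-19/60) = -38.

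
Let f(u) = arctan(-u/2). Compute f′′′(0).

1/4

Apply the Taylor formula c_k = f^(k)(a)/k!.
The coefficient of u^3 in the expansion is 1/24, so f′′′(0) = 3! * (1/24) = 1/4.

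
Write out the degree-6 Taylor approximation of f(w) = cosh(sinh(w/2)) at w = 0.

Substitute the inner expansion into the outer series and collect powers.
f(0) = 1
f′(0) = 0
f′′(0) = 1/4
f′′′(0) = 0
f^(4)(0) = 5/16
f^(5)(0) = 0
f^(6)(0) = 37/64

37*w^6/46080 + 5*w^4/384 + w^2/8 + 1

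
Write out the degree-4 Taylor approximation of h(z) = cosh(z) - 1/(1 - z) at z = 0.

-23*z^4/24 - z^3 - z^2/2 - z

Combine the two series term by term.
h(0) = 0
h′(0) = -1
h′′(0) = -1
h′′′(0) = -6
h^(4)(0) = -23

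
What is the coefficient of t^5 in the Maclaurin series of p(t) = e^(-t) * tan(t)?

41/120

Multiply the two series term by term and collect like powers.
p(0) = 0
p′(0) = 1
p′′(0) = -2
p′′′(0) = 5
p^(4)(0) = -12
p^(5)(0) = 41
Then c_k = p^(k)(0)/k! gives each Taylor coefficient.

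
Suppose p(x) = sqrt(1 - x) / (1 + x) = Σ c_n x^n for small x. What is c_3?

-23/16

Expand each factor separately, then convolve coefficients.
p(0) = 1
p′(0) = -3/2
p′′(0) = 11/4
p′′′(0) = -69/8
So c_3 = p′′′(0)/3! = -23/16.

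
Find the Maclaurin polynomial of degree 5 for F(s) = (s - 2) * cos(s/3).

s^5/1944 - s^4/972 - s^3/18 + s^2/9 + s - 2

Shift and add copies of the series according to the polynomial's terms.
[s^0] = -2;  [s^1] = 1;  [s^2] = 1/9;  [s^3] = -1/18;  [s^4] = -1/972;  [s^5] = 1/1944.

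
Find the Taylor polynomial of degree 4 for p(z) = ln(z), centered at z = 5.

-(z - 5)^4/2500 + (z - 5)^3/375 - (z - 5)^2/50 + (z - 5)/5 + ln(5)

p(5) = ln(5)
p′(5) = 1/5
p′′(5) = -1/25
p′′′(5) = 2/125
p^(4)(5) = -6/625
Then c_k = p^(k)(5)/k! gives each Taylor coefficient.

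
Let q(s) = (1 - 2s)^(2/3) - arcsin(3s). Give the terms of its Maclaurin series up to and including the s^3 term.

Expand each term separately and add.
[s^0] = 1;  [s^1] = -13/3;  [s^2] = -4/9;  [s^3] = -793/162.

-793*s^3/162 - 4*s^2/9 - 13*s/3 + 1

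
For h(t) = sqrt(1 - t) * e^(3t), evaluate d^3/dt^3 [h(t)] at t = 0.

87/8

Write out both Maclaurin series and multiply, keeping only the needed powers.
The coefficient of t^3 in the expansion is 29/16, so h′′′(0) = 3! * (29/16) = 87/8.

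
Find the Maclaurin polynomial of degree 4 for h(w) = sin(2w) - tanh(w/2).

Add the two expansions coefficient-wise.

-31*w^3/24 + 3*w/2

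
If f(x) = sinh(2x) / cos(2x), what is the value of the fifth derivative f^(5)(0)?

1152

Write the quotient as an unknown series and match coefficients against numerator = denominator · series.
From the series, [x^5] f = 48/5; multiply by 5! = 120 to get 1152.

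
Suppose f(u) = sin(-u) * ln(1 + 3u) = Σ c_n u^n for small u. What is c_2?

-3

Take the Cauchy product of the two expansions.
f(0) = 0
f′(0) = 0
f′′(0) = -6
The Taylor polynomial is Σ f^(k)(0)/k! · u^k.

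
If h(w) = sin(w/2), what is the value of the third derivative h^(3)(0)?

From the series, [w^3] h = -1/48; multiply by 3! = 6 to get -1/8.

-1/8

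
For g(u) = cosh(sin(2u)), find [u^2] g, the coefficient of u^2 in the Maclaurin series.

Let u equal the inner series; expand the outer function in u and truncate.
[u^0] = 1;  [u^1] = 0;  [u^2] = 2.

2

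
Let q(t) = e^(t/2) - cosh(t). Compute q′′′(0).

Expand each term separately and add.
From the series, [t^3] q = 1/48; multiply by 3! = 6 to get 1/8.

1/8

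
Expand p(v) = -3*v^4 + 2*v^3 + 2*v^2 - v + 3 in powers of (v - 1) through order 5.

p(1) = 3
p′(1) = -3
p′′(1) = -20
p′′′(1) = -60
p^(4)(1) = -72
p^(5)(1) = 0

-3*(v - 1)^4 - 10*(v - 1)^3 - 10*(v - 1)^2 - 3*(v - 1) + 3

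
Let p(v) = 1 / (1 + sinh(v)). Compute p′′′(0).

-7

Use the geometric series for the reciprocal, then substitute.
From the series, [v^3] p = -7/6; multiply by 3! = 6 to get -7.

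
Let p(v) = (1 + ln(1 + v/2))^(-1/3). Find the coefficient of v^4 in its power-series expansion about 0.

671/15552

Compose series: expand the inner function first, then feed it into the outer expansion.
p(0) = 1
p′(0) = -1/6
p′′(0) = 7/36
p′′′(0) = -41/108
p^(4)(0) = 671/648
Then c_k = p^(k)(0)/k! gives each Taylor coefficient.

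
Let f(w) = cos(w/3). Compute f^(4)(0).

1/81

The coefficient of w^4 in the expansion is 1/1944, so f^(4)(0) = 4! * (1/1944) = 1/81.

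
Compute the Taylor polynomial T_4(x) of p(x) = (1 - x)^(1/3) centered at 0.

-10*x^4/243 - 5*x^3/81 - x^2/9 - x/3 + 1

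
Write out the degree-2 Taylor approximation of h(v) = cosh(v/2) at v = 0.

v^2/8 + 1

Differentiate repeatedly and evaluate at the center.
[v^0] = 1;  [v^1] = 0;  [v^2] = 1/8.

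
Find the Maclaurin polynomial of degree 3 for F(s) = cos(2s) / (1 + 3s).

Multiply the two series term by term and collect like powers.

-21*s^3 + 7*s^2 - 3*s + 1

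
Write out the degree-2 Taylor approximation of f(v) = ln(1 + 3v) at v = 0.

-9*v^2/2 + 3*v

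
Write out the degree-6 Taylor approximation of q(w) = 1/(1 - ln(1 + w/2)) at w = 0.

Let u equal the inner series; expand the outer function in u and truncate.

19*w^6/23040 + 7*w^5/1920 + w^4/96 + w^3/24 + w^2/8 + w/2 + 1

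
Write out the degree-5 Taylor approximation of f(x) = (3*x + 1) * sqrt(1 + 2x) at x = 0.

-x^5 + 7*x^4/8 - x^3 + 5*x^2/2 + 4*x + 1

Distribute the polynomial across the series and collect like powers.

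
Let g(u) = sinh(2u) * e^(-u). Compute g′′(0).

Take the Cauchy product of the two expansions.
The coefficient of u^2 in the expansion is -2, so g′′(0) = 2! * (-2) = -4.

-4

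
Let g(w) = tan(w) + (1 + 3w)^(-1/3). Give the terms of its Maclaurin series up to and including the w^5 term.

Expand each term separately and add.

-151*w^5/5 + 35*w^4/3 - 13*w^3/3 + 2*w^2 + 1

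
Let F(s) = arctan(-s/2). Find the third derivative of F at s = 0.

The coefficient of s^3 in the expansion is 1/24, so F′′′(0) = 3! * (1/24) = 1/4.

1/4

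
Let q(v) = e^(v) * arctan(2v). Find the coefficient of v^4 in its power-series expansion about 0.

-7/3

Multiply the two series term by term and collect like powers.
q(0) = 0
q′(0) = 2
q′′(0) = 4
q′′′(0) = -10
q^(4)(0) = -56
Dividing each by k! gives the coefficients c_0, ..., c_4.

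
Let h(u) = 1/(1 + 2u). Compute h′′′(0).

-48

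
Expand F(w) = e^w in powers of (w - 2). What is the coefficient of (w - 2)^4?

F(2) = e^(2)
F′(2) = e^(2)
F′′(2) = e^(2)
F′′′(2) = e^(2)
F^(4)(2) = e^(2)
So c_4 = F^(4)(2)/4! = e^(2)/24.

e^(2)/24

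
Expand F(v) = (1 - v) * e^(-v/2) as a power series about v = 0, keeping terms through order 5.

Shift and add copies of the series according to the polynomial's terms.
F(0) = 1
F′(0) = -3/2
F′′(0) = 5/4
F′′′(0) = -7/8
F^(4)(0) = 9/16
F^(5)(0) = -11/32

-11*v^5/3840 + 3*v^4/128 - 7*v^3/48 + 5*v^2/8 - 3*v/2 + 1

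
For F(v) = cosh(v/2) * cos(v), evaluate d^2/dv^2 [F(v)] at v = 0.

Multiply the two series term by term and collect like powers.
The coefficient of v^2 in the expansion is -3/8, so F′′(0) = 2! * (-3/8) = -3/4.

-3/4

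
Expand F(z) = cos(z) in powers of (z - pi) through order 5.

-(z - pi)^4/24 + (z - pi)^2/2 - 1

F(pi) = -1
F′(pi) = 0
F′′(pi) = 1
F′′′(pi) = 0
F^(4)(pi) = -1
F^(5)(pi) = 0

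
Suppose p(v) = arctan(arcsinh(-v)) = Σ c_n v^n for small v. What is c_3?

Compose series: expand the inner function first, then feed it into the outer expansion.
p(0) = 0
p′(0) = -1
p′′(0) = 0
p′′′(0) = 3

1/2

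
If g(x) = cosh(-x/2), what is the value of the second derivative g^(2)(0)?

1/4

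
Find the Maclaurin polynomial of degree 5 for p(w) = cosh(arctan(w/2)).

Substitute the inner expansion into the outer series and collect powers.
p(0) = 1
p′(0) = 0
p′′(0) = 1/4
p′′′(0) = 0
p^(4)(0) = -7/16
p^(5)(0) = 0
The Taylor polynomial is Σ p^(k)(0)/k! · w^k.

-7*w^4/384 + w^2/8 + 1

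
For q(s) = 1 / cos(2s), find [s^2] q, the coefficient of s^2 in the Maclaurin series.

2

Invert the denominator's series and multiply.
[s^0] = 1;  [s^1] = 0;  [s^2] = 2.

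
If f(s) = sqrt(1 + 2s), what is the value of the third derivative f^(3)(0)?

Apply the Taylor formula c_k = f^(k)(a)/k!.
From the series, [s^3] f = 1/2; multiply by 3! = 6 to get 3.

3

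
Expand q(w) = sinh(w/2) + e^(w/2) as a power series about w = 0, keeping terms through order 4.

Add the two expansions coefficient-wise.
q(0) = 1
q′(0) = 1
q′′(0) = 1/4
q′′′(0) = 1/4
q^(4)(0) = 1/16

w^4/384 + w^3/24 + w^2/8 + w + 1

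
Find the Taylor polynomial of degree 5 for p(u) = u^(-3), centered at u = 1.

-21*(u - 1)^5 + 15*(u - 1)^4 - 10*(u - 1)^3 + 6*(u - 1)^2 - 3*(u - 1) + 1

p(1) = 1
p′(1) = -3
p′′(1) = 12
p′′′(1) = -60
p^(4)(1) = 360
p^(5)(1) = -2520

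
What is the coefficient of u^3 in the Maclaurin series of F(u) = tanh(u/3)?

-1/81

Differentiate repeatedly and evaluate at the center.
F(0) = 0
F′(0) = 1/3
F′′(0) = 0
F′′′(0) = -2/27
Dividing each by k! gives the coefficients c_0, ..., c_3.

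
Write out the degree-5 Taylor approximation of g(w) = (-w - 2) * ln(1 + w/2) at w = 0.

w^5/320 - w^4/96 + w^3/24 - w^2/4 - w

Shift and add copies of the series according to the polynomial's terms.
g(0) = 0
g′(0) = -1
g′′(0) = -1/2
g′′′(0) = 1/4
g^(4)(0) = -1/4
g^(5)(0) = 3/8
The Taylor polynomial is Σ g^(k)(0)/k! · w^k.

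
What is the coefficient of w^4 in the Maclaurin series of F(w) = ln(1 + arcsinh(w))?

Let u equal the inner series; expand the outer function in u and truncate.
[w^0] = 0;  [w^1] = 1;  [w^2] = -1/2;  [w^3] = 1/6;  [w^4] = -1/12.
So c_4 = F^(4)(0)/4! = -1/12.

-1/12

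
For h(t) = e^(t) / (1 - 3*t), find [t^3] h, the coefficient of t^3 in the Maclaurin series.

113/3

Use 1/(1 - r) = Σ r^k on the denominator, then take the Cauchy product.
h(0) = 1
h′(0) = 4
h′′(0) = 25
h′′′(0) = 226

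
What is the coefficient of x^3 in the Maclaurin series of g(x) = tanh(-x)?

1/3

c_3 = g′′′(0)/3! = 1/3.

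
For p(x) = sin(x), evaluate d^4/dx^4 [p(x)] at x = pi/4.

The coefficient of (x - pi/4)^4 in the expansion is sqrt(2)/48, so p^(4)(pi/4) = 4! * (sqrt(2)/48) = sqrt(2)/2.

sqrt(2)/2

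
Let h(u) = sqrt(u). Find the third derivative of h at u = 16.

From the series, [(u - 16)^3] h = 1/16384; multiply by 3! = 6 to get 3/8192.

3/8192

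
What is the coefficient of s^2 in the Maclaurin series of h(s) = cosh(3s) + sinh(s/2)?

9/2

Combine the two series term by term.
h(0) = 1
h′(0) = 1/2
h′′(0) = 9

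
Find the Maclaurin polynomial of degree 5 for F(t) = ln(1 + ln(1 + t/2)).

Let u equal the inner series; expand the outer function in u and truncate.
[t^0] = 0;  [t^1] = 1/2;  [t^2] = -1/4;  [t^3] = 7/48;  [t^4] = -35/384;  [t^5] = 19/320.

19*t^5/320 - 35*t^4/384 + 7*t^3/48 - t^2/4 + t/2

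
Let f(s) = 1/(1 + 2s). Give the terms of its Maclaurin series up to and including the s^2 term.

4*s^2 - 2*s + 1

[s^0] = 1;  [s^1] = -2;  [s^2] = 4.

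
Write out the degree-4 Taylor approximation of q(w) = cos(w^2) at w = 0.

q(0) = 1
q′(0) = 0
q′′(0) = 0
q′′′(0) = 0
q^(4)(0) = -12
Then c_k = q^(k)(0)/k! gives each Taylor coefficient.

1 - w^4/2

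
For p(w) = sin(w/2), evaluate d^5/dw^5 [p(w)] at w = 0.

1/32

From the series, [w^5] p = 1/3840; multiply by 5! = 120 to get 1/32.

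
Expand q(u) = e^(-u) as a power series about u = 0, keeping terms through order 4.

Differentiate repeatedly and evaluate at the center.

u^4/24 - u^3/6 + u^2/2 - u + 1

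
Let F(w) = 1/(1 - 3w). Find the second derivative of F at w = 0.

From the series, [w^2] F = 9; multiply by 2! = 2 to get 18.

18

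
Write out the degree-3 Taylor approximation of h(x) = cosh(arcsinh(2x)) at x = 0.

2*x^2 + 1

Compose series: expand the inner function first, then feed it into the outer expansion.
h(0) = 1
h′(0) = 0
h′′(0) = 4
h′′′(0) = 0
Then c_k = h^(k)(0)/k! gives each Taylor coefficient.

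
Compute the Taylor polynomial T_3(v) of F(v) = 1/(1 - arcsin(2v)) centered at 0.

Plug the Maclaurin series of the inner function into that of the outer and collect terms.

28*v^3/3 + 4*v^2 + 2*v + 1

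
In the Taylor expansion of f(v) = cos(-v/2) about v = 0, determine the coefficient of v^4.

1/384

f(0) = 1
f′(0) = 0
f′′(0) = -1/4
f′′′(0) = 0
f^(4)(0) = 1/16
The Taylor polynomial is Σ f^(k)(0)/k! · v^k.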